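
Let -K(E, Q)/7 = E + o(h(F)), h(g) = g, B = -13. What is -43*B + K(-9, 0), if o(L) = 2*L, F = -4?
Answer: 678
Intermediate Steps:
K(E, Q) = 56 - 7*E (K(E, Q) = -7*(E + 2*(-4)) = -7*(E - 8) = -7*(-8 + E) = 56 - 7*E)
-43*B + K(-9, 0) = -43*(-13) + (56 - 7*(-9)) = 559 + (56 + 63) = 559 + 119 = 678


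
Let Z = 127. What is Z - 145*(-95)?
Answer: 13902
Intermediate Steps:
Z - 145*(-95) = 127 - 145*(-95) = 127 + 13775 = 13902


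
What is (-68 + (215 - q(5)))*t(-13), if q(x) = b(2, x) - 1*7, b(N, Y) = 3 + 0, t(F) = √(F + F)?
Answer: 151*I*√26 ≈ 769.95*I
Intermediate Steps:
t(F) = √2*√F (t(F) = √(2*F) = √2*√F)
b(N, Y) = 3
q(x) = -4 (q(x) = 3 - 1*7 = 3 - 7 = -4)
(-68 + (215 - q(5)))*t(-13) = (-68 + (215 - 1*(-4)))*(√2*√(-13)) = (-68 + (215 + 4))*(√2*(I*√13)) = (-68 + 219)*(I*√26) = 151*(I*√26) = 151*I*√26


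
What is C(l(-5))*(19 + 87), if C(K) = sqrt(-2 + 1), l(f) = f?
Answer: 106*I ≈ 106.0*I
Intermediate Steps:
C(K) = I (C(K) = sqrt(-1) = I)
C(l(-5))*(19 + 87) = I*(19 + 87) = I*106 = 106*I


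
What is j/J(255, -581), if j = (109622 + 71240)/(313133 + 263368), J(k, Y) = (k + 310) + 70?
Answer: 180862/366078135 ≈ 0.00049405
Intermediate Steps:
J(k, Y) = 380 + k (J(k, Y) = (310 + k) + 70 = 380 + k)
j = 180862/576501 ≈ 0.31372
j/J(255, -581) = 180862/(576501*(380 + 255)) = (180862/576501)/635 = (180862/576501)*(1/635) = 180862/366078135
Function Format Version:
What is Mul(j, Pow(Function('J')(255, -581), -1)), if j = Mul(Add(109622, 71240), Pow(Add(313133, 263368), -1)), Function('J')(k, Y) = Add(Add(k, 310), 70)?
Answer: Rational(180862, 366078135) ≈ 0.00049405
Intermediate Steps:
Function('J')(k, Y) = Add(380, k) (Function('J')(k, Y) = Add(Add(310, k), 70) = Add(380, k))
j = Rational(180862, 576501) (j = Mul(180862, Pow(576501, -1)) = Mul(180862, Rational(1, 576501)) = Rational(180862, 576501) ≈ 0.31372)
Mul(j, Pow(Function('J')(255, -581), -1)) = Mul(Rational(180862, 576501), Pow(Add(380, 255), -1)) = Mul(Rational(180862, 576501), Pow(635, -1)) = Mul(Rational(180862, 576501), Rational(1, 635)) = Rational(180862, 366078135)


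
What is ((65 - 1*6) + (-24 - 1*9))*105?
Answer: 2730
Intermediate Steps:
((65 - 1*6) + (-24 - 1*9))*105 = ((65 - 6) + (-24 - 9))*105 = (59 - 33)*105 = 26*105 = 2730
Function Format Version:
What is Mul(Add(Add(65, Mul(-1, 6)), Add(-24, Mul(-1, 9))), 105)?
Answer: 2730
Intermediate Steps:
Mul(Add(Add(65, Mul(-1, 6)), Add(-24, Mul(-1, 9))), 105) = Mul(Add(Add(65, -6), Add(-24, -9)), 105) = Mul(Add(59, -33), 105) = Mul(26, 105) = 2730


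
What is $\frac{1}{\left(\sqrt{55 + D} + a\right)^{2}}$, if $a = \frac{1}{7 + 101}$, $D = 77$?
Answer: $\frac{17958465936}{2370512884609} - \frac{5038848 \sqrt{33}}{2370512884609} \approx 0.0075636$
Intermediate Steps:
$a = \frac{1}{108} \approx 0.0092593$
$\frac{1}{\left(\sqrt{55 + D} + a\right)^{2}} = \frac{1}{\left(\sqrt{55 + 77} + \frac{1}{108}\right)^{2}} = \frac{1}{\left(\sqrt{132} + \frac{1}{108}\right)^{2}} = \frac{1}{\left(2 \sqrt{33} + \frac{1}{108}\right)^{2}} = \frac{1}{\left(\frac{1}{108} + 2 \sqrt{33}\right)^{2}}$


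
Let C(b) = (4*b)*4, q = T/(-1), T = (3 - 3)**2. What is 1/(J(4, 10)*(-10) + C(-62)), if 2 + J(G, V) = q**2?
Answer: -1/972 ≈ -0.0010288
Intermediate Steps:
T = 0 (T = 0**2 = 0)
q = 0 (q = 0/(-1) = 0*(-1) = 0)
C(b) = 16*b
J(G, V) = -2 (J(G, V) = -2 + 0**2 = -2 + 0 = -2)
1/(J(4, 10)*(-10) + C(-62)) = 1/(-2*(-10) + 16*(-62)) = 1/(20 - 992) = 1/(-972) = -1/972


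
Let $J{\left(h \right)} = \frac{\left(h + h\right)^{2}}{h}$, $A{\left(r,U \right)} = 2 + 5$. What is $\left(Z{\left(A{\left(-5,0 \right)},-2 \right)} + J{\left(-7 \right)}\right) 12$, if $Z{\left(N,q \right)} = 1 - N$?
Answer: $-408$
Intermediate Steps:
$A{\left(r,U \right)} = 7$
$J{\left(h \right)} = 4 h$ ($J{\left(h \right)} = \frac{\left(2 h\right)^{2}}{h} = \frac{4 h^{2}}{h} = 4 h$)
$\left(Z{\left(A{\left(-5,0 \right)},-2 \right)} + J{\left(-7 \right)}\right) 12 = \left(\left(1 - 7\right) + 4 \left(-7\right)\right) 12 = \left(\left(1 - 7\right) - 28\right) 12 = \left(-6 - 28\right) 12 = \left(-34\right) 12 = -408$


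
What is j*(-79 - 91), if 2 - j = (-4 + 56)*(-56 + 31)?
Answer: -221340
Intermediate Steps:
j = 1302 (j = 2 - (-4 + 56)*(-56 + 31) = 2 - 52*(-25) = 2 - 1*(-1300) = 2 + 1300 = 1302)
j*(-79 - 91) = 1302*(-79 - 91) = 1302*(-170) = -221340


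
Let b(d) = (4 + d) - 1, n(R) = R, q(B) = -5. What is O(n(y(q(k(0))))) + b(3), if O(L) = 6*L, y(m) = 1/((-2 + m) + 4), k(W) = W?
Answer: 4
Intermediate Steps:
y(m) = 1/(2 + m)
b(d) = 3 + d
O(n(y(q(k(0))))) + b(3) = 6/(2 - 5) + (3 + 3) = 6/(-3) + 6 = 6*(-1/3) + 6 = -2 + 6 = 4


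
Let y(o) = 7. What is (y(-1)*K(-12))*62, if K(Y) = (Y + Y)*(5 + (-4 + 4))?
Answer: -52080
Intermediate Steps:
K(Y) = 10*Y (K(Y) = (2*Y)*(5 + 0) = (2*Y)*5 = 10*Y)
(y(-1)*K(-12))*62 = (7*(10*(-12)))*62 = (7*(-120))*62 = -840*62 = -52080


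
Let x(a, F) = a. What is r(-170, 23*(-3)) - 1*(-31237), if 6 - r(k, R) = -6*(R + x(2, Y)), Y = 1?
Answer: 30841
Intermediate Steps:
r(k, R) = 18 + 6*R (r(k, R) = 6 - (-6)*(R + 2) = 6 - (-6)*(2 + R) = 6 - (-12 - 6*R) = 6 + (12 + 6*R) = 18 + 6*R)
r(-170, 23*(-3)) - 1*(-31237) = (18 + 6*(23*(-3))) - 1*(-31237) = (18 + 6*(-69)) + 31237 = (18 - 414) + 31237 = -396 + 31237 = 30841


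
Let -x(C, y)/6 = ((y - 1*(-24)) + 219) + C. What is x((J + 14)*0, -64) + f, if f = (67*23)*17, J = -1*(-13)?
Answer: 25123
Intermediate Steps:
J = 13
x(C, y) = -1458 - 6*C - 6*y (x(C, y) = -6*(((y - 1*(-24)) + 219) + C) = -6*(((y + 24) + 219) + C) = -6*(((24 + y) + 219) + C) = -6*((243 + y) + C) = -6*(243 + C + y) = -1458 - 6*C - 6*y)
f = 26197 (f = 1541*17 = 26197)
x((J + 14)*0, -64) + f = (-1458 - 6*(13 + 14)*0 - 6*(-64)) + 26197 = (-1458 - 162*0 + 384) + 26197 = (-1458 - 6*0 + 384) + 26197 = (-1458 + 0 + 384) + 26197 = -1074 + 26197 = 25123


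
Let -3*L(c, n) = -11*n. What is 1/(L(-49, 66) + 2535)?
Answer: 1/2777 ≈ 0.00036010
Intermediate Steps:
L(c, n) = 11*n/3 (L(c, n) = -(-11)*n/3 = 11*n/3)
1/(L(-49, 66) + 2535) = 1/((11/3)*66 + 2535) = 1/(242 + 2535) = 1/2777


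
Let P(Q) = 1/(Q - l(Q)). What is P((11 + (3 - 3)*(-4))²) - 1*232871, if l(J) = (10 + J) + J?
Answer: -30506102/131 ≈ -2.3287e+5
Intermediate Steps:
l(J) = 10 + 2*J
P(Q) = 1/(-10 - Q) (P(Q) = 1/(Q - (10 + 2*Q)) = 1/(Q + (-10 - 2*Q)) = 1/(-10 - Q))
P((11 + (3 - 3)*(-4))²) - 1*232871 = -1/(10 + (11 + (3 - 3)*(-4))²) - 1*232871 = -1/(10 + (11 + 0*(-4))²) - 232871 = -1/(10 + (11 + 0)²) - 232871 = -1/(10 + 11²) - 232871 = -1/(10 + 121) - 232871 = -1/131 - 232871 = -30506102/131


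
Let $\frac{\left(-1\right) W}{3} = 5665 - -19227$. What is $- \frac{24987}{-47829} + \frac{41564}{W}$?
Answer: $- \frac{10169612}{297639867} \approx -0.034168$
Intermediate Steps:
$W = -74676$ ($W = - 3 \left(5665 - -19227\right) = - 3 \left(5665 + 19227\right) = \left(-3\right) 24892 = -74676$)
$- \frac{24987}{-47829} + \frac{41564}{W} = - \frac{24987}{-47829} + \frac{41564}{-74676} = \left(-24987\right) \left(- \frac{1}{47829}\right) + 41564 \left(- \frac{1}{74676}\right) = \frac{8329}{15943} - \frac{10391}{18669} = - \frac{10169612}{297639867}$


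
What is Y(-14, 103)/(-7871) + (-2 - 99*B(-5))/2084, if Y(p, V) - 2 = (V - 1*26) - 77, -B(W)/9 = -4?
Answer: -14036077/8201582 ≈ -1.7114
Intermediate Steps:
B(W) = 36 (B(W) = -9*(-4) = 36)
Y(p, V) = -101 + V (Y(p, V) = 2 + ((V - 1*26) - 77) = 2 + ((V - 26) - 77) = 2 + ((-26 + V) - 77) = 2 + (-103 + V) = -101 + V)
Y(-14, 103)/(-7871) + (-2 - 99*B(-5))/2084 = (-101 + 103)/(-7871) + (-2 - 99*36)/2084 = 2*(-1/7871) + (-2 - 3564)*(1/2084) = -2/7871 - 3566*1/2084 = -2/7871 - 1783/1042 = -14036077/8201582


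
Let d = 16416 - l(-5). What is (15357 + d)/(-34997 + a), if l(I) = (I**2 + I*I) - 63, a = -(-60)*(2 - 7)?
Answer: -31786/35297 ≈ -0.90053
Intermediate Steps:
a = -300 (a = -(-60)*(-5) = -12*25 = -300)
l(I) = -63 + 2*I**2 (l(I) = (I**2 + I**2) - 63 = 2*I**2 - 63 = -63 + 2*I**2)
d = 16429 (d = 16416 - (-63 + 2*(-5)**2) = 16416 - (-63 + 2*25) = 16416 - (-63 + 50) = 16416 - 1*(-13) = 16416 + 13 = 16429)
(15357 + d)/(-34997 + a) = (15357 + 16429)/(-34997 - 300) = 31786/(-35297) = 31786*(-1/35297) = -31786/35297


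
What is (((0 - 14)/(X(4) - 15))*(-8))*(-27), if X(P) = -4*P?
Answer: 3024/31 ≈ 97.548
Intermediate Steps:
(((0 - 14)/(X(4) - 15))*(-8))*(-27) = (((0 - 14)/(-4*4 - 15))*(-8))*(-27) = (-14/(-16 - 15)*(-8))*(-27) = (-14/(-31)*(-8))*(-27) = (-14*(-1/31)*(-8))*(-27) = ((14/31)*(-8))*(-27) = -112/31*(-27) = 3024/31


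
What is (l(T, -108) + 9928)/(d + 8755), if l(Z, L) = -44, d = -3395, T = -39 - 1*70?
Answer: 2471/1340 ≈ 1.8440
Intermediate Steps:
T = -109 (T = -39 - 70 = -109)
(l(T, -108) + 9928)/(d + 8755) = (-44 + 9928)/(-3395 + 8755) = 9884/5360 = 9884*(1/5360) = 2471/1340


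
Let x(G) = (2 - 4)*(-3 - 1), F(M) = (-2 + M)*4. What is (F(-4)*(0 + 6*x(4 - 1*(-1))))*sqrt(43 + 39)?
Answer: -1152*sqrt(82) ≈ -10432.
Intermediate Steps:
F(M) = -8 + 4*M
x(G) = 8 (x(G) = -2*(-4) = 8)
(F(-4)*(0 + 6*x(4 - 1*(-1))))*sqrt(43 + 39) = ((-8 + 4*(-4))*(0 + 6*8))*sqrt(43 + 39) = ((-8 - 16)*(0 + 48))*sqrt(82) = (-24*48)*sqrt(82) = -1152*sqrt(82)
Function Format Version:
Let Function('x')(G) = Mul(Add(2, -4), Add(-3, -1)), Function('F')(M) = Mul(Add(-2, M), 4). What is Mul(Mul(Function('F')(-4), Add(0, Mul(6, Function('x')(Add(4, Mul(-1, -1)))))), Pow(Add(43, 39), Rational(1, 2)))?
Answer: Mul(-1152, Pow(82, Rational(1, 2))) ≈ -10432.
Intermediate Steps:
Function('F')(M) = Add(-8, Mul(4, M))
Function('x')(G) = 8 (Function('x')(G) = Mul(-2, -4) = 8)
Mul(Mul(Function('F')(-4), Add(0, Mul(6, Function('x')(Add(4, Mul(-1, -1)))))), Pow(Add(43, 39), Rational(1, 2))) = Mul(Mul(Add(-8, Mul(4, -4)), Add(0, Mul(6, 8))), Pow(Add(43, 39), Rational(1, 2))) = Mul(Mul(Add(-8, -16), Add(0, 48)), Pow(82, Rational(1, 2))) = Mul(Mul(-24, 48), Pow(82, Rational(1, 2))) = Mul(-1152, Pow(82, Rational(1, 2)))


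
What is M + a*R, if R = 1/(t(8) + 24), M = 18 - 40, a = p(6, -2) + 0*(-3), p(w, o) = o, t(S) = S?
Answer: -353/16 ≈ -22.063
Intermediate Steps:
a = -2 (a = -2 + 0*(-3) = -2 + 0 = -2)
M = -22
R = 1/32 (R = 1/(8 + 24) = 1/32 ≈ 0.031250)
M + a*R = -22 - 2*1/32 = -22 - 1/16 = -353/16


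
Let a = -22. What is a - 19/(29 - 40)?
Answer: -223/11 ≈ -20.273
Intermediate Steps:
a - 19/(29 - 40) = -22 - 19/(29 - 40) = -22 - 19/(-11) = -22 - 19*(-1/11) = -22 + 19/11 = -223/11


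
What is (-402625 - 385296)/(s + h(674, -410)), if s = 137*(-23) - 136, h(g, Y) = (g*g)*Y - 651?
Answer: 787921/186257098 ≈ 0.0042303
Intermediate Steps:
h(g, Y) = -651 + Y*g² (h(g, Y) = g²*Y - 651 = Y*g² - 651 = -651 + Y*g²)
s = -3287 (s = -3151 - 136 = -3287)
(-402625 - 385296)/(s + h(674, -410)) = (-402625 - 385296)/(-3287 + (-651 - 410*674²)) = -787921/(-3287 + (-651 - 410*454276)) = -787921/(-3287 + (-651 - 186253160)) = -787921/(-3287 - 186253811) = -787921/(-186257098) = -787921*(-1/186257098) = 787921/186257098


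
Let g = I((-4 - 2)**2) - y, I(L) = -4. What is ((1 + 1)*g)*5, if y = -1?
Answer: -30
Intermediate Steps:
g = -3 (g = -4 - 1*(-1) = -4 + 1 = -3)
((1 + 1)*g)*5 = ((1 + 1)*(-3))*5 = (2*(-3))*5 = -6*5 = -30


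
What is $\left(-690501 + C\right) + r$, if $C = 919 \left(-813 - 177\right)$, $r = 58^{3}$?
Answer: $-1405199$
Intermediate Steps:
$r = 195112$
$C = -909810$ ($C = 919 \left(-990\right) = -909810$)
$\left(-690501 + C\right) + r = \left(-690501 - 909810\right) + 195112 = -1600311 + 195112 = -1405199$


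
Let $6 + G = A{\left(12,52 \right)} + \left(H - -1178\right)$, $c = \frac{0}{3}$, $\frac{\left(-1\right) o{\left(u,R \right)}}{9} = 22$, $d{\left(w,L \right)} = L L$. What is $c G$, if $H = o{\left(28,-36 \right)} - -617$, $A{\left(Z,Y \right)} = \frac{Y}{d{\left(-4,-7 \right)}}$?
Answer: $0$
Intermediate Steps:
$d{\left(w,L \right)} = L^{2}$
$o{\left(u,R \right)} = -198$ ($o{\left(u,R \right)} = \left(-9\right) 22 = -198$)
$A{\left(Z,Y \right)} = \frac{Y}{49}$ ($A{\left(Z,Y \right)} = \frac{Y}{\left(-7\right)^{2}} = \frac{Y}{49}$)
$c = 0$ ($c = 0 \cdot \frac{1}{3} = 0$)
$H = 419$ ($H = -198 - -617 = -198 + 617 = 419$)
$G = \frac{78011}{49}$ ($G = -6 + \left(\frac{1}{49} \cdot 52 + \left(419 - -1178\right)\right) = -6 + \left(\frac{52}{49} + \left(419 + 1178\right)\right) = -6 + \left(\frac{52}{49} + 1597\right) = -6 + \frac{78305}{49} = \frac{78011}{49} \approx 1592.1$)
$c G = 0 \cdot \frac{78011}{49} = 0$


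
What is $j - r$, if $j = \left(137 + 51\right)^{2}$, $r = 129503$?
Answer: $-94159$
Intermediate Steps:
$j = 35344$ ($j = 188^{2} = 35344$)
$j - r = 35344 - 129503 = -94159$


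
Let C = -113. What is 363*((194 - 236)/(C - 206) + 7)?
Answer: 75075/29 ≈ 2588.8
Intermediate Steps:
363*((194 - 236)/(C - 206) + 7) = 363*((194 - 236)/(-113 - 206) + 7) = 363*(-42/(-319) + 7) = 363*(-42*(-1/319) + 7) = 363*(42/319 + 7) = 363*(2275/319) = 75075/29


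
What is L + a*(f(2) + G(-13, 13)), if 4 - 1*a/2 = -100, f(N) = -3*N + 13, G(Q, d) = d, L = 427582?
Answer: 431742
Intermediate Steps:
f(N) = 13 - 3*N
a = 208 (a = 8 - 2*(-100) = 8 + 200 = 208)
L + a*(f(2) + G(-13, 13)) = 427582 + 208*((13 - 3*2) + 13) = 427582 + 208*((13 - 6) + 13) = 427582 + 208*(7 + 13) = 427582 + 208*20 = 427582 + 4160 = 431742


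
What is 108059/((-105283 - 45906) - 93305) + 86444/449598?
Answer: -4574678491/18320668902 ≈ -0.24970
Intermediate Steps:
108059/((-105283 - 45906) - 93305) + 86444/449598 = 108059/(-151189 - 93305) + 86444*(1/449598) = 108059/(-244494) + 43222/224799 = 108059*(-1/244494) + 43222/224799 = -108059/244494 + 43222/224799 = -4574678491/18320668902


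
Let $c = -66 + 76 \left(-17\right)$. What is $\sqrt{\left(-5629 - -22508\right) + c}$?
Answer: $\sqrt{15521} \approx 124.58$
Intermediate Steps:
$c = -1358$ ($c = -66 - 1292 = -1358$)
$\sqrt{\left(-5629 - -22508\right) + c} = \sqrt{\left(-5629 - -22508\right) - 1358} = \sqrt{\left(-5629 + 22508\right) - 1358} = \sqrt{16879 - 1358} = \sqrt{15521}$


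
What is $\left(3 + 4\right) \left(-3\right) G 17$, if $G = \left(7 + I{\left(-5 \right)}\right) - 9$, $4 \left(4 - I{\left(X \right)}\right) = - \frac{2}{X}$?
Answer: $- \frac{6783}{10} \approx -678.3$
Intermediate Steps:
$I{\left(X \right)} = 4 + \frac{1}{2 X}$ ($I{\left(X \right)} = 4 - \frac{\left(-2\right) \frac{1}{X}}{4} = 4 + \frac{1}{2 X}$)
$G = \frac{19}{10}$ ($G = \left(7 + \left(4 + \frac{1}{2 \left(-5\right)}\right)\right) - 9 = \left(7 + \left(4 + \frac{1}{2} \left(- \frac{1}{5}\right)\right)\right) - 9 = \left(7 + \left(4 - \frac{1}{10}\right)\right) - 9 = \left(7 + \frac{39}{10}\right) - 9 = \frac{109}{10} - 9 = \frac{19}{10} \approx 1.9$)
$\left(3 + 4\right) \left(-3\right) G 17 = \left(3 + 4\right) \left(-3\right) \frac{19}{10} \cdot 17 = 7 \left(-3\right) \frac{19}{10} \cdot 17 = \left(-21\right) \frac{19}{10} \cdot 17 = \left(- \frac{399}{10}\right) 17 = - \frac{6783}{10}$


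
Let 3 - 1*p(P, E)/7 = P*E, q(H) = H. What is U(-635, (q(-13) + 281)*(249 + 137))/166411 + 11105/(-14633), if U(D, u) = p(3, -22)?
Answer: -262989488/347870309 ≈ -0.75600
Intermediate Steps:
p(P, E) = 21 - 7*E*P (p(P, E) = 21 - 7*P*E = 21 - 7*E*P)
U(D, u) = 483 (U(D, u) = 21 - 7*(-22)*3 = 21 + 462 = 483)
U(-635, (q(-13) + 281)*(249 + 137))/166411 + 11105/(-14633) = 483/166411 + 11105/(-14633) = 483*(1/166411) + 11105*(-1/14633) = 69/23773 - 11105/14633 = -262989488/347870309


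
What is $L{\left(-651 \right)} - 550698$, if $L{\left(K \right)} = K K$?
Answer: $-126897$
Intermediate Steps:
$L{\left(K \right)} = K^{2}$
$L{\left(-651 \right)} - 550698 = \left(-651\right)^{2} - 550698 = 423801 - 550698 = -126897$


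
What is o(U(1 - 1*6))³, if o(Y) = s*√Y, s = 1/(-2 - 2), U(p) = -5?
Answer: 5*I*√5/64 ≈ 0.17469*I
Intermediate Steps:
s = -¼ (s = 1/(-4) = -¼ ≈ -0.25000)
o(Y) = -√Y/4
o(U(1 - 1*6))³ = (-I*√5/4)³ = 5*I*√5/64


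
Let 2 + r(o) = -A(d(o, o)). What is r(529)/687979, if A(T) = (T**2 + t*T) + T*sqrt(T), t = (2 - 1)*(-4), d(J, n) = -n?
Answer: -281959/687979 + 12167*I/687979 ≈ -0.40984 + 0.017685*I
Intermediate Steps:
t = -4 (t = 1*(-4) = -4)
A(T) = T**2 + T**(3/2) - 4*T (A(T) = (T**2 - 4*T) + T*sqrt(T) = (T**2 - 4*T) + T**(3/2) = T**2 + T**(3/2) - 4*T)
r(o) = -2 - o**2 - (-o)**(3/2) - 4*o (r(o) = -2 - ((-o)**2 + (-o)**(3/2) - (-4)*o) = -2 - (o**2 + (-o)**(3/2) + 4*o) = -2 + (-o**2 - (-o)**(3/2) - 4*o) = -2 - o**2 - (-o)**(3/2) - 4*o)
r(529)/687979 = (-2 - 1*529**2 - (-1*529)**(3/2) - 4*529)/687979 = (-2 - 1*279841 - (-529)**(3/2) - 2116)*(1/687979) = (-2 - 279841 - (-12167)*I - 2116)*(1/687979) = (-2 - 279841 + 12167*I - 2116)*(1/687979) = (-281959 + 12167*I)*(1/687979) = -281959/687979 + 12167*I/687979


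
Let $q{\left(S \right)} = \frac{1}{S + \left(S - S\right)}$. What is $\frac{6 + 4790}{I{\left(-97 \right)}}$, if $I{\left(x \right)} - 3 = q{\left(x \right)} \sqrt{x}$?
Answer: $\frac{697818}{437} + \frac{2398 i \sqrt{97}}{437} \approx 1596.8 + 54.045 i$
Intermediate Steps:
$q{\left(S \right)} = \frac{1}{S}$ ($q{\left(S \right)} = \frac{1}{S + 0} = \frac{1}{S}$)
$I{\left(x \right)} = 3 + \frac{1}{\sqrt{x}}$ ($I{\left(x \right)} = 3 + \frac{\sqrt{x}}{x} = 3 + \frac{1}{\sqrt{x}}$)
$\frac{6 + 4790}{I{\left(-97 \right)}} = \frac{6 + 4790}{3 + \frac{1}{\sqrt{-97}}} = \frac{4796}{3 - \frac{i \sqrt{97}}{97}}$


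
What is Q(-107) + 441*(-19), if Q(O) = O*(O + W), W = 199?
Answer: -18223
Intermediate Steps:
Q(O) = O*(199 + O) (Q(O) = O*(O + 199) = O*(199 + O))
Q(-107) + 441*(-19) = -107*(199 - 107) + 441*(-19) = -107*92 - 8379 = -9844 - 8379 = -18223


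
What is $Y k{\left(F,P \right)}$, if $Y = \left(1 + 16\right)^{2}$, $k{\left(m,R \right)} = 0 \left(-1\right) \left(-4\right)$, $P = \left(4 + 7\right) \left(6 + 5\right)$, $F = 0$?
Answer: $0$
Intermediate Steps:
$P = 121$ ($P = 11 \cdot 11 = 121$)
$k{\left(m,R \right)} = 0$ ($k{\left(m,R \right)} = 0 \left(-4\right) = 0$)
$Y = 289$ ($Y = 17^{2} = 289$)
$Y k{\left(F,P \right)} = 289 \cdot 0 = 0$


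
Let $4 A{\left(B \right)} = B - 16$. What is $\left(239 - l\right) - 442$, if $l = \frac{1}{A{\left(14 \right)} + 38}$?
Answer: $- \frac{15227}{75} \approx -203.03$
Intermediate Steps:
$A{\left(B \right)} = -4 + \frac{B}{4}$ ($A{\left(B \right)} = \frac{B - 16}{4} = \frac{-16 + B}{4} = -4 + \frac{B}{4}$)
$l = \frac{2}{75}$ ($l = \frac{1}{\left(-4 + \frac{1}{4} \cdot 14\right) + 38} = \frac{1}{\left(-4 + \frac{7}{2}\right) + 38} = \frac{1}{- \frac{1}{2} + 38} = \frac{1}{\frac{75}{2}} = \frac{2}{75} \approx 0.026667$)
$\left(239 - l\right) - 442 = \left(239 - \frac{2}{75}\right) - 442 = \frac{17923}{75} - 442 = - \frac{15227}{75}$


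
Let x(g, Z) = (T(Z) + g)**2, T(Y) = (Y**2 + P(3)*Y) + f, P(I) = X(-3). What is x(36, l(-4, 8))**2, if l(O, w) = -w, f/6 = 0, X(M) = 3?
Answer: 33362176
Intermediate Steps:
f = 0 (f = 6*0 = 0)
P(I) = 3
T(Y) = Y**2 + 3*Y (T(Y) = (Y**2 + 3*Y) + 0 = Y**2 + 3*Y)
x(g, Z) = (g + Z*(3 + Z))**2 (x(g, Z) = (Z*(3 + Z) + g)**2 = (g + Z*(3 + Z))**2)
x(36, l(-4, 8))**2 = ((36 + (-1*8)**2 + 3*(-1*8))**2)**2 = ((36 + (-8)**2 + 3*(-8))**2)**2 = ((36 + 64 - 24)**2)**2 = (76**2)**2 = 5776**2 = 33362176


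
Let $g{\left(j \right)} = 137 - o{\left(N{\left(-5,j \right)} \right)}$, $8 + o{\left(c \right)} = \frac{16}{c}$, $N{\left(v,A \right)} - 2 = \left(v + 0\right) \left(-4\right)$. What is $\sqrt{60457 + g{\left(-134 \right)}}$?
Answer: $\frac{\sqrt{7332754}}{11} \approx 246.17$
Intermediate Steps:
$N{\left(v,A \right)} = 2 - 4 v$ ($N{\left(v,A \right)} = 2 + \left(v + 0\right) \left(-4\right) = 2 + v \left(-4\right) = 2 - 4 v$)
$o{\left(c \right)} = -8 + \frac{16}{c}$
$g{\left(j \right)} = \frac{1587}{11}$ ($g{\left(j \right)} = 137 - \left(-8 + \frac{16}{2 - -20}\right) = 137 - \left(-8 + \frac{16}{2 + 20}\right) = 137 - \left(-8 + \frac{16}{22}\right) = 137 - \left(-8 + 16 \cdot \frac{1}{22}\right) = 137 - \left(-8 + \frac{8}{11}\right) = 137 - - \frac{80}{11} = 137 + \frac{80}{11} = \frac{1587}{11}$)
$\sqrt{60457 + g{\left(-134 \right)}} = \sqrt{60457 + \frac{1587}{11}} = \sqrt{\frac{666614}{11}} = \frac{\sqrt{7332754}}{11}$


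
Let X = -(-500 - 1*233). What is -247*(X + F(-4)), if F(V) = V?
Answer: -180063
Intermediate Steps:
X = 733 (X = -(-500 - 233) = -1*(-733) = 733)
-247*(X + F(-4)) = -247*(733 - 4) = -247*729 = -180063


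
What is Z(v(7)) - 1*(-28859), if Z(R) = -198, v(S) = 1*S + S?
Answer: 28661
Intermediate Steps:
v(S) = 2*S (v(S) = S + S = 2*S)
Z(v(7)) - 1*(-28859) = -198 - 1*(-28859) = -198 + 28859 = 28661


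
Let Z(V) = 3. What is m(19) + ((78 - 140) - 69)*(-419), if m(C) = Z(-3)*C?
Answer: 54946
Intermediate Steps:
m(C) = 3*C
m(19) + ((78 - 140) - 69)*(-419) = 3*19 + ((78 - 140) - 69)*(-419) = 57 + (-62 - 69)*(-419) = 57 - 131*(-419) = 57 + 54889 = 54946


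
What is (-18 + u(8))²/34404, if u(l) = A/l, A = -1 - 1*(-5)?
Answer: 1225/137616 ≈ 0.0089016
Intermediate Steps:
A = 4 (A = -1 + 5 = 4)
u(l) = 4/l
(-18 + u(8))²/34404 = (-18 + 4/8)²/34404 = (-18 + 4*(⅛))²*(1/34404) = (-18 + ½)²*(1/34404) = (-35/2)²*(1/34404) = (1225/4)*(1/34404) = 1225/137616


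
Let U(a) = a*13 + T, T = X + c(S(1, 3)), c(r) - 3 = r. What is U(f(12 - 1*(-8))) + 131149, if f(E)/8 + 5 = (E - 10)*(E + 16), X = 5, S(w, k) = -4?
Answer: 168073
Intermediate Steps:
c(r) = 3 + r
f(E) = -40 + 8*(-10 + E)*(16 + E) (f(E) = -40 + 8*((E - 10)*(E + 16)) = -40 + 8*((-10 + E)*(16 + E)) = -40 + 8*(-10 + E)*(16 + E))
T = 4 (T = 5 + (3 - 4) = 5 - 1 = 4)
U(a) = 4 + 13*a (U(a) = a*13 + 4 = 13*a + 4 = 4 + 13*a)
U(f(12 - 1*(-8))) + 131149 = (4 + 13*(-1320 + 8*(12 - 1*(-8))**2 + 48*(12 - 1*(-8)))) + 131149 = (4 + 13*(-1320 + 8*(12 + 8)**2 + 48*(12 + 8))) + 131149 = (4 + 13*(-1320 + 8*20**2 + 48*20)) + 131149 = (4 + 13*(-1320 + 8*400 + 960)) + 131149 = (4 + 13*(-1320 + 3200 + 960)) + 131149 = (4 + 13*2840) + 131149 = (4 + 36920) + 131149 = 36924 + 131149 = 168073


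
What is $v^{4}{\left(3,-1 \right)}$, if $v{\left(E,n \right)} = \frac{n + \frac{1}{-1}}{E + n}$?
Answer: $1$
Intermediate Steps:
$v{\left(E,n \right)} = \frac{-1 + n}{E + n}$ ($v{\left(E,n \right)} = \frac{n - 1}{E + n} = \frac{-1 + n}{E + n}$)
$v^{4}{\left(3,-1 \right)} = \left(\frac{-1 - 1}{3 - 1}\right)^{4} = \left(\frac{1}{2} \left(-2\right)\right)^{4} = \left(-1\right)^{4} = 1$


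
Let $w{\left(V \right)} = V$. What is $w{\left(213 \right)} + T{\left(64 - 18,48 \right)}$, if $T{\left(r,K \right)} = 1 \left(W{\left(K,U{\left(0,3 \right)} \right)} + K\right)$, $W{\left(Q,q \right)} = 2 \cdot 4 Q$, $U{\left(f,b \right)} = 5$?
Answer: $645$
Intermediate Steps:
$W{\left(Q,q \right)} = 8 Q$
$T{\left(r,K \right)} = 9 K$ ($T{\left(r,K \right)} = 1 \left(8 K + K\right) = 1 \cdot 9 K = 9 K$)
$w{\left(213 \right)} + T{\left(64 - 18,48 \right)} = 213 + 9 \cdot 48 = 213 + 432 = 645$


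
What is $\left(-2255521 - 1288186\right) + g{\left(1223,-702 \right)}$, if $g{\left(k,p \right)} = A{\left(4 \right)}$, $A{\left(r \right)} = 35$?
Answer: $-3543672$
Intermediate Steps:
$g{\left(k,p \right)} = 35$
$\left(-2255521 - 1288186\right) + g{\left(1223,-702 \right)} = \left(-2255521 - 1288186\right) + 35 = -3543707 + 35 = -3543672$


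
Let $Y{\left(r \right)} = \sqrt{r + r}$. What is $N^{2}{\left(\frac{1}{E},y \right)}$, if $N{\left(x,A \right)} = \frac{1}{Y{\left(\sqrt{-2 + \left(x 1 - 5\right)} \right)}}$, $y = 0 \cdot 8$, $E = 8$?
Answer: $- \frac{i \sqrt{110}}{55} \approx - 0.19069 i$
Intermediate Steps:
$y = 0$
$Y{\left(r \right)} = \sqrt{2} \sqrt{r}$ ($Y{\left(r \right)} = \sqrt{2 r} = \sqrt{2} \sqrt{r}$)
$N{\left(x,A \right)} = \frac{\sqrt{2}}{2 \sqrt[4]{-7 + x}}$ ($N{\left(x,A \right)} = \frac{1}{\sqrt{2} \sqrt{\sqrt{-2 + \left(x 1 - 5\right)}}} = \frac{1}{\sqrt{2} \sqrt{\sqrt{-2 + \left(x - 5\right)}}} = \frac{1}{\sqrt{2} \sqrt{\sqrt{-2 + \left(-5 + x\right)}}} = \frac{1}{\sqrt{2} \sqrt{\sqrt{-7 + x}}} = \frac{1}{\sqrt{2} \sqrt[4]{-7 + x}} = \frac{\sqrt{2}}{2 \sqrt[4]{-7 + x}}$)
$N^{2}{\left(\frac{1}{E},y \right)} = \left(\frac{\sqrt{2}}{2 \sqrt[4]{-7 + \frac{1}{8}}}\right)^{2} = \left(\frac{\sqrt{2}}{2 \frac{\sqrt[4]{-110}}{2}}\right)^{2} = \left(\frac{\sqrt{2} \left(- \frac{\left(-110\right)^{\frac{3}{4}}}{55}\right)}{2}\right)^{2} = \left(- \frac{\left(-55\right)^{\frac{3}{4}} \sqrt[4]{2}}{55}\right)^{2} = - \frac{i \sqrt{110}}{55}$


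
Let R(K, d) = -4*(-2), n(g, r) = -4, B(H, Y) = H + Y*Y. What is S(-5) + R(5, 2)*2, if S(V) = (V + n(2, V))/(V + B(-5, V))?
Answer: 77/5 ≈ 15.400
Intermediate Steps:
B(H, Y) = H + Y²
S(V) = (-4 + V)/(-5 + V + V²) (S(V) = (V - 4)/(V + (-5 + V²)) = (-4 + V)/(-5 + V + V²))
R(K, d) = 8
S(-5) + R(5, 2)*2 = (-4 - 5)/(-5 - 5 + (-5)²) + 8*2 = -9/(-5 - 5 + 25) + 16 = -9/15 + 16 = (1/15)*(-9) + 16 = -⅗ + 16 = 77/5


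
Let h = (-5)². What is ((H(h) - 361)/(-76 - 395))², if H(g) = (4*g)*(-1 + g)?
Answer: 4157521/221841 ≈ 18.741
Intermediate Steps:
h = 25
H(g) = 4*g*(-1 + g)
((H(h) - 361)/(-76 - 395))² = ((4*25*(-1 + 25) - 361)/(-76 - 395))² = ((4*25*24 - 361)/(-471))² = ((2400 - 361)*(-1/471))² = (2039*(-1/471))² = (-2039/471)² = 4157521/221841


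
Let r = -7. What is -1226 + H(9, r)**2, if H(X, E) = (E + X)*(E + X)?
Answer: -1210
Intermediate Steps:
H(X, E) = (E + X)**2
-1226 + H(9, r)**2 = -1226 + ((-7 + 9)**2)**2 = -1226 + (2**2)**2 = -1226 + 4**2 = -1226 + 16 = -1210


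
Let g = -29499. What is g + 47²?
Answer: -27290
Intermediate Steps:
g + 47² = -29499 + 47² = -29499 + 2209 = -27290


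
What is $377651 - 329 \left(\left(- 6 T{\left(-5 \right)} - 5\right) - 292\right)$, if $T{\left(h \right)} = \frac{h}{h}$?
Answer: $477338$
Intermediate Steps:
$T{\left(h \right)} = 1$
$377651 - 329 \left(\left(- 6 T{\left(-5 \right)} - 5\right) - 292\right) = 377651 - 329 \left(\left(\left(-6\right) 1 - 5\right) - 292\right) = 377651 - 329 \left(\left(-6 - 5\right) - 292\right) = 377651 - 329 \left(-11 - 292\right) = 377651 - 329 \left(-303\right) = 377651 - -99687 = 377651 + 99687 = 477338$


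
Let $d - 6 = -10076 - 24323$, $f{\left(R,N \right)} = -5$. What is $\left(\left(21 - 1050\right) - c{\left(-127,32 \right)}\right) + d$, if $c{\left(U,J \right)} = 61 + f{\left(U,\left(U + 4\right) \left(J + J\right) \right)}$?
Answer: $-35478$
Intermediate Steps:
$c{\left(U,J \right)} = 56$ ($c{\left(U,J \right)} = 61 - 5 = 56$)
$d = -34393$ ($d = 6 - 34399 = -34393$)
$\left(\left(21 - 1050\right) - c{\left(-127,32 \right)}\right) + d = \left(\left(21 - 1050\right) - 56\right) - 34393 = \left(-1029 - 56\right) - 34393 = -1085 - 34393 = -35478$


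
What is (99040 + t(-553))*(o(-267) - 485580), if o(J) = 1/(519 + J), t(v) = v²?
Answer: -49539817104991/252 ≈ -1.9659e+11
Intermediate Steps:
(99040 + t(-553))*(o(-267) - 485580) = (99040 + (-553)²)*(1/(519 - 267) - 485580) = (99040 + 305809)*(1/252 - 485580) = 404849*(1/252 - 485580) = 404849*(-122366159/252) = -49539817104991/252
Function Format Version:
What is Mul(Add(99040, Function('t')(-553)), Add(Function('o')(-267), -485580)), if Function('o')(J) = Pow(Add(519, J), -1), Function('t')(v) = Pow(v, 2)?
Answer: Rational(-49539817104991, 252) ≈ -1.9659e+11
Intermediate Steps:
Mul(Add(99040, Function('t')(-553)), Add(Function('o')(-267), -485580)) = Mul(Add(99040, Pow(-553, 2)), Add(Pow(Add(519, -267), -1), -485580)) = Mul(Add(99040, 305809), Add(Pow(252, -1), -485580)) = Mul(404849, Add(Rational(1, 252), -485580)) = Mul(404849, Rational(-122366159, 252)) = Rational(-49539817104991, 252)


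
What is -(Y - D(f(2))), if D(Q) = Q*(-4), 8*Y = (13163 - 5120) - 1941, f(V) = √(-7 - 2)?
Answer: -3051/4 - 12*I ≈ -762.75 - 12.0*I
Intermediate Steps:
f(V) = 3*I (f(V) = √(-9) = 3*I)
Y = 3051/4 (Y = ((13163 - 5120) - 1941)/8 = (8043 - 1941)/8 = (⅛)*6102 = 3051/4 ≈ 762.75)
D(Q) = -4*Q
-(Y - D(f(2))) = -(3051/4 - (-4)*3*I) = -(3051/4 - (-12)*I) = -(3051/4 + 12*I) = -3051/4 - 12*I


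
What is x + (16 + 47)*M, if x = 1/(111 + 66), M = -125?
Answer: -1393874/177 ≈ -7875.0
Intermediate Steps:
x = 1/177 ≈ 0.0056497
x + (16 + 47)*M = 1/177 + (16 + 47)*(-125) = 1/177 + 63*(-125) = 1/177 - 7875 = -1393874/177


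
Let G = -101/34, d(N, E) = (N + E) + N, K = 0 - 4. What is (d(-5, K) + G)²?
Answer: 332929/1156 ≈ 288.00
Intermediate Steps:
K = -4
d(N, E) = E + 2*N (d(N, E) = (E + N) + N = E + 2*N)
G = -101/34 (G = -101*1/34 = -101/34 ≈ -2.9706)
(d(-5, K) + G)² = ((-4 + 2*(-5)) - 101/34)² = ((-4 - 10) - 101/34)² = (-14 - 101/34)² = (-577/34)² = 332929/1156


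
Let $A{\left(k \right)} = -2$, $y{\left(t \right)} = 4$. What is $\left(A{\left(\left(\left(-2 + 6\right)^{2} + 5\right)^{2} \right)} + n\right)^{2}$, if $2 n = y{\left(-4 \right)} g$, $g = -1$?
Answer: $16$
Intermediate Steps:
$n = -2$ ($n = \frac{4 \left(-1\right)}{2} = \frac{1}{2} \left(-4\right) = -2$)
$\left(A{\left(\left(\left(-2 + 6\right)^{2} + 5\right)^{2} \right)} + n\right)^{2} = \left(-2 - 2\right)^{2} = \left(-4\right)^{2} = 16$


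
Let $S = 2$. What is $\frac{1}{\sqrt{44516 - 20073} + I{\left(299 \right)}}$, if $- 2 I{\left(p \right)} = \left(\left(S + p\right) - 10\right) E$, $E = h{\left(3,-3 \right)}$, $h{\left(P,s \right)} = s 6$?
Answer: $\frac{2619}{6834718} - \frac{\sqrt{24443}}{6834718} \approx 0.00036032$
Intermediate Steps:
$h{\left(P,s \right)} = 6 s$
$E = -18$ ($E = 6 \left(-3\right) = -18$)
$I{\left(p \right)} = -72 + 9 p$ ($I{\left(p \right)} = - \frac{\left(\left(2 + p\right) - 10\right) \left(-18\right)}{2} = - \frac{\left(-8 + p\right) \left(-18\right)}{2} = - \frac{144 - 18 p}{2} = -72 + 9 p$)
$\frac{1}{\sqrt{44516 - 20073} + I{\left(299 \right)}} = \frac{1}{\sqrt{44516 - 20073} + \left(-72 + 9 \cdot 299\right)} = \frac{1}{\sqrt{24443} + \left(-72 + 2691\right)} = \frac{1}{\sqrt{24443} + 2619} = \frac{1}{2619 + \sqrt{24443}}$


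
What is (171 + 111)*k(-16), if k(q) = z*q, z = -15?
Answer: 67680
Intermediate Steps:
k(q) = -15*q
(171 + 111)*k(-16) = (171 + 111)*(-15*(-16)) = 282*240 = 67680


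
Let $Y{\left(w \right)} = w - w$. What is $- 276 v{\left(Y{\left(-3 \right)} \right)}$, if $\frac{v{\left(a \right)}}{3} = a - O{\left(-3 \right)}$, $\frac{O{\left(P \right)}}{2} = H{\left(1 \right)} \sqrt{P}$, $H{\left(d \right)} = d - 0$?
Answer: $1656 i \sqrt{3} \approx 2868.3 i$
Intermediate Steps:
$Y{\left(w \right)} = 0$
$H{\left(d \right)} = d$ ($H{\left(d \right)} = d + 0 = d$)
$O{\left(P \right)} = 2 \sqrt{P}$ ($O{\left(P \right)} = 2 \cdot 1 \sqrt{P} = 2 \sqrt{P}$)
$v{\left(a \right)} = 3 a - 6 i \sqrt{3}$ ($v{\left(a \right)} = 3 \left(a - 2 \sqrt{-3}\right) = 3 \left(a - 2 i \sqrt{3}\right) = 3 a - 6 i \sqrt{3}$)
$- 276 v{\left(Y{\left(-3 \right)} \right)} = - 276 \left(3 \cdot 0 - 6 i \sqrt{3}\right) = - 276 \left(0 - 6 i \sqrt{3}\right) = - 276 \left(- 6 i \sqrt{3}\right) = 1656 i \sqrt{3}$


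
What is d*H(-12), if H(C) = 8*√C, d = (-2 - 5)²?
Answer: 784*I*√3 ≈ 1357.9*I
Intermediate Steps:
d = 49 (d = (-7)² = 49)
d*H(-12) = 49*(8*√(-12)) = 49*(8*(2*I*√3)) = 49*(16*I*√3) = 784*I*√3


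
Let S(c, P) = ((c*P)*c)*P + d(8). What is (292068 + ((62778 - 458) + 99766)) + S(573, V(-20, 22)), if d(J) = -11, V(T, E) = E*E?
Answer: 76913492367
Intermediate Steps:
V(T, E) = E²
S(c, P) = -11 + P²*c² (S(c, P) = ((c*P)*c)*P - 11 = ((P*c)*c)*P - 11 = (P*c²)*P - 11 = P²*c² - 11 = -11 + P²*c²)
(292068 + ((62778 - 458) + 99766)) + S(573, V(-20, 22)) = (292068 + ((62778 - 458) + 99766)) + (-11 + (22²)²*573²) = (292068 + (62320 + 99766)) + (-11 + 484²*328329) = (292068 + 162086) + (-11 + 234256*328329) = 454154 + (-11 + 76913038224) = 454154 + 76913038213 = 76913492367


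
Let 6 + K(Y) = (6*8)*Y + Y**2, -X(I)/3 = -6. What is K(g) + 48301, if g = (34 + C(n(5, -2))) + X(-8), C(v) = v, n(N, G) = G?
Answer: 53195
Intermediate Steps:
X(I) = 18 (X(I) = -3*(-6) = 18)
g = 50 (g = (34 - 2) + 18 = 32 + 18 = 50)
K(Y) = -6 + Y**2 + 48*Y (K(Y) = -6 + ((6*8)*Y + Y**2) = -6 + (48*Y + Y**2) = -6 + (Y**2 + 48*Y) = -6 + Y**2 + 48*Y)
K(g) + 48301 = (-6 + 50**2 + 48*50) + 48301 = (-6 + 2500 + 2400) + 48301 = 4894 + 48301 = 53195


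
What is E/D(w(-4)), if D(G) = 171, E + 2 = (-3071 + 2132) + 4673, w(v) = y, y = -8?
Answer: 1244/57 ≈ 21.825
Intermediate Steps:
w(v) = -8
E = 3732 (E = -2 + ((-3071 + 2132) + 4673) = -2 + (-939 + 4673) = -2 + 3734 = 3732)
E/D(w(-4)) = 3732/171 = 3732*(1/171) = 1244/57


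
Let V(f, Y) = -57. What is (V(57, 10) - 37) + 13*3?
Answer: -55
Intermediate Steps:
(V(57, 10) - 37) + 13*3 = (-57 - 37) + 13*3 = -94 + 39 = -55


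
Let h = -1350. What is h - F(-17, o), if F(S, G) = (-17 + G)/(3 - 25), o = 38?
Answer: -29679/22 ≈ -1349.0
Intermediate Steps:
F(S, G) = 17/22 - G/22 (F(S, G) = (-17 + G)/(-22) = (-17 + G)*(-1/22) = 17/22 - G/22)
h - F(-17, o) = -1350 - (17/22 - 1/22*38) = -1350 - (17/22 - 19/11) = -1350 - 1*(-21/22) = -1350 + 21/22 = -29679/22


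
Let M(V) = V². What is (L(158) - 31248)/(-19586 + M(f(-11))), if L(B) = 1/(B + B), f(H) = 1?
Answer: 9874367/6188860 ≈ 1.5955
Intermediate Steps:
L(B) = 1/(2*B)
(L(158) - 31248)/(-19586 + M(f(-11))) = ((½)/158 - 31248)/(-19586 + 1²) = ((½)*(1/158) - 31248)/(-19586 + 1) = (1/316 - 31248)/(-19585) = -9874367/316*(-1/19585) = 9874367/6188860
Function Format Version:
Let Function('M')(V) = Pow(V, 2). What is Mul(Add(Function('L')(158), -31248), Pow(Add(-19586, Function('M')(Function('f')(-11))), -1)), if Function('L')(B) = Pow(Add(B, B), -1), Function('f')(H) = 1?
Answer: Rational(9874367, 6188860) ≈ 1.5955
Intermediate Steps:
Function('L')(B) = Mul(Rational(1, 2), Pow(B, -1)) (Function('L')(B) = Pow(Mul(2, B), -1) = Mul(Rational(1, 2), Pow(B, -1)))
Mul(Add(Function('L')(158), -31248), Pow(Add(-19586, Function('M')(Function('f')(-11))), -1)) = Mul(Add(Mul(Rational(1, 2), Pow(158, -1)), -31248), Pow(Add(-19586, Pow(1, 2)), -1)) = Mul(Add(Mul(Rational(1, 2), Rational(1, 158)), -31248), Pow(Add(-19586, 1), -1)) = Mul(Add(Rational(1, 316), -31248), Pow(-19585, -1)) = Mul(Rational(-9874367, 316), Rational(-1, 19585)) = Rational(9874367, 6188860)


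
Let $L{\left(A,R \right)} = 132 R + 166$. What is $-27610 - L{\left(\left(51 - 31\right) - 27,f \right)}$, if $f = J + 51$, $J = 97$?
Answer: $-47312$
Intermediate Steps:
$f = 148$ ($f = 97 + 51 = 148$)
$L{\left(A,R \right)} = 166 + 132 R$
$-27610 - L{\left(\left(51 - 31\right) - 27,f \right)} = -27610 - \left(166 + 132 \cdot 148\right) = -27610 - \left(166 + 19536\right) = -27610 - 19702 = -47312$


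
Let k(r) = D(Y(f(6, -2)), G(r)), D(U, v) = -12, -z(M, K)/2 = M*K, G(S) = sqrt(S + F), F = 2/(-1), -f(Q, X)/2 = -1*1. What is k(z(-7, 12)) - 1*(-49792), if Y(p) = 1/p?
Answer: 49780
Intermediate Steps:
f(Q, X) = 2 (f(Q, X) = -(-2) = -2*(-1) = 2)
F = -2 (F = 2*(-1) = -2)
G(S) = sqrt(-2 + S) (G(S) = sqrt(S - 2) = sqrt(-2 + S))
z(M, K) = -2*K*M (z(M, K) = -2*M*K = -2*K*M)
k(r) = -12
k(z(-7, 12)) - 1*(-49792) = -12 - 1*(-49792) = -12 + 49792 = 49780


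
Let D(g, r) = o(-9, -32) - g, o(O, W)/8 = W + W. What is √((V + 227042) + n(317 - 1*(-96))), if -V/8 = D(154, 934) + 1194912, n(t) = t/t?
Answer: 15*I*√41453 ≈ 3054.0*I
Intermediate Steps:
o(O, W) = 16*W (o(O, W) = 8*(W + W) = 8*(2*W) = 16*W)
D(g, r) = -512 - g (D(g, r) = 16*(-32) - g = -512 - g)
n(t) = 1
V = -9553968 (V = -8*((-512 - 1*154) + 1194912) = -8*((-512 - 154) + 1194912) = -8*(-666 + 1194912) = -8*1194246 = -9553968)
√((V + 227042) + n(317 - 1*(-96))) = √((-9553968 + 227042) + 1) = √(-9326926 + 1) = √(-9326925) = 15*I*√41453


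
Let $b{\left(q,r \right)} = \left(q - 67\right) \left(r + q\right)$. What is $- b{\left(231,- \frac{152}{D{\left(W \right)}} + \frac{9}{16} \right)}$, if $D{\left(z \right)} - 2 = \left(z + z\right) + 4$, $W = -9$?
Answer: $- \frac{480643}{12} \approx -40054.0$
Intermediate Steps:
$D{\left(z \right)} = 6 + 2 z$ ($D{\left(z \right)} = 2 + \left(\left(z + z\right) + 4\right) = 2 + \left(2 z + 4\right) = 2 + \left(4 + 2 z\right) = 6 + 2 z$)
$b{\left(q,r \right)} = \left(-67 + q\right) \left(q + r\right)$
$- b{\left(231,- \frac{152}{D{\left(W \right)}} + \frac{9}{16} \right)} = - (231^{2} - 15477 - 67 \left(- \frac{152}{6 + 2 \left(-9\right)} + \frac{9}{16}\right) + 231 \left(- \frac{152}{6 + 2 \left(-9\right)} + \frac{9}{16}\right)) = - (53361 - 15477 - 67 \left(- \frac{152}{6 - 18} + 9 \cdot \frac{1}{16}\right) + 231 \left(- \frac{152}{6 - 18} + 9 \cdot \frac{1}{16}\right)) = - (53361 - 15477 - 67 \left(- \frac{152}{-12} + \frac{9}{16}\right) + 231 \left(- \frac{152}{-12} + \frac{9}{16}\right)) = - (53361 - 15477 - 67 \left(\left(-152\right) \left(- \frac{1}{12}\right) + \frac{9}{16}\right) + 231 \left(\left(-152\right) \left(- \frac{1}{12}\right) + \frac{9}{16}\right)) = - (53361 - 15477 - 67 \left(\frac{38}{3} + \frac{9}{16}\right) + 231 \left(\frac{38}{3} + \frac{9}{16}\right)) = - (53361 - 15477 - \frac{42545}{48} + 231 \cdot \frac{635}{48}) = - (53361 - 15477 - \frac{42545}{48} + \frac{48895}{16}) = \left(-1\right) \frac{480643}{12} = - \frac{480643}{12}$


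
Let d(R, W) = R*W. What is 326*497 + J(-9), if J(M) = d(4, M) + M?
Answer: 161977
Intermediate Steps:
J(M) = 5*M (J(M) = 4*M + M = 5*M)
326*497 + J(-9) = 326*497 + 5*(-9) = 162022 - 45 = 161977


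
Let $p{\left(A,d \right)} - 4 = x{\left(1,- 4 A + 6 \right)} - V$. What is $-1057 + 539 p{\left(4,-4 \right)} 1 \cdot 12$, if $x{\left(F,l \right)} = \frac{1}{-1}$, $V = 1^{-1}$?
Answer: $11879$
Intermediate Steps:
$V = 1$
$x{\left(F,l \right)} = -1$
$p{\left(A,d \right)} = 2$ ($p{\left(A,d \right)} = 4 - 2 = 2$)
$-1057 + 539 p{\left(4,-4 \right)} 1 \cdot 12 = -1057 + 539 \cdot 2 \cdot 1 \cdot 12 = -1057 + 539 \cdot 2 \cdot 12 = -1057 + 539 \cdot 24 = -1057 + 12936 = 11879$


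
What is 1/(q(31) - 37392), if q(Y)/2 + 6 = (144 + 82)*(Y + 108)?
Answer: 1/25424 ≈ 3.9333e-5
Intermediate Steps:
q(Y) = 48804 + 452*Y (q(Y) = -12 + 2*((144 + 82)*(Y + 108)) = -12 + 2*(226*(108 + Y)) = -12 + 2*(24408 + 226*Y) = -12 + (48816 + 452*Y) = 48804 + 452*Y)
1/(q(31) - 37392) = 1/((48804 + 452*31) - 37392) = 1/((48804 + 14012) - 37392) = 1/(62816 - 37392) = 1/25424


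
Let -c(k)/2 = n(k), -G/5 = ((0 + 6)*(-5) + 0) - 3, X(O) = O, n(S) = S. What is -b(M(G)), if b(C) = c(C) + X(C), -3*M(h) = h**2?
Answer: -9075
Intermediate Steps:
G = 165 (G = -5*(((0 + 6)*(-5) + 0) - 3) = -5*((6*(-5) + 0) - 3) = -5*((-30 + 0) - 3) = -5*(-30 - 3) = -5*(-33) = 165)
c(k) = -2*k
M(h) = -h**2/3
b(C) = -C (b(C) = -2*C + C = -C)
-b(M(G)) = -(-1)*(-1/3*165**2) = -(-1)*(-1/3*27225) = -(-1)*(-9075) = -1*9075 = -9075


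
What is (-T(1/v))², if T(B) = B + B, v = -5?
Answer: 4/25 ≈ 0.16000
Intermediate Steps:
T(B) = 2*B
(-T(1/v))² = (-2/(-5))² = (-2*(-1)/5)² = (-1*(-⅖))² = (⅖)² = 4/25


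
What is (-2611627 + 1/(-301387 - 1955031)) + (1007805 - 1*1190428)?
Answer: -6304995996501/2256418 ≈ -2.7942e+6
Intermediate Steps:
(-2611627 + 1/(-301387 - 1955031)) + (1007805 - 1*1190428) = (-2611627 + 1/(-2256418)) + (1007805 - 1190428) = (-2611627 - 1/2256418) - 182623 = -5892922172087/2256418 - 182623 = -6304995996501/2256418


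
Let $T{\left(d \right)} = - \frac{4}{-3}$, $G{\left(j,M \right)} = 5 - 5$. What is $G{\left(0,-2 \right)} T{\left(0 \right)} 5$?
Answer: $0$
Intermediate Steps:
$G{\left(j,M \right)} = 0$ ($G{\left(j,M \right)} = 5 - 5 = 0$)
$T{\left(d \right)} = \frac{4}{3}$ ($T{\left(d \right)} = \left(-4\right) \left(- \frac{1}{3}\right) = \frac{4}{3}$)
$G{\left(0,-2 \right)} T{\left(0 \right)} 5 = 0 \cdot \frac{4}{3} \cdot 5 = 0 \cdot 5 = 0$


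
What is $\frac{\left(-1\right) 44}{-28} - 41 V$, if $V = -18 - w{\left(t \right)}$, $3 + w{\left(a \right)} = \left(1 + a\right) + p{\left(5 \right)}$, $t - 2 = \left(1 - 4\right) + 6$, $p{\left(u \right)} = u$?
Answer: $\frac{7473}{7} \approx 1067.6$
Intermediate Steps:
$t = 5$ ($t = 2 + \left(\left(1 - 4\right) + 6\right) = 2 + \left(-3 + 6\right) = 2 + 3 = 5$)
$w{\left(a \right)} = 3 + a$ ($w{\left(a \right)} = -3 + \left(\left(1 + a\right) + 5\right) = -3 + \left(6 + a\right) = 3 + a$)
$V = -26$ ($V = -18 - \left(3 + 5\right) = -18 - 8 = -26$)
$\frac{\left(-1\right) 44}{-28} - 41 V = \frac{\left(-1\right) 44}{-28} - -1066 = \left(-44\right) \left(- \frac{1}{28}\right) + 1066 = \frac{11}{7} + 1066 = \frac{7473}{7}$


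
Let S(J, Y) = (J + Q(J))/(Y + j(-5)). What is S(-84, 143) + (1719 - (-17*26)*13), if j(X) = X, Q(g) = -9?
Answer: 343359/46 ≈ 7464.3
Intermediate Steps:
S(J, Y) = (-9 + J)/(-5 + Y) (S(J, Y) = (J - 9)/(Y - 5) = (-9 + J)/(-5 + Y))
S(-84, 143) + (1719 - (-17*26)*13) = (-9 - 84)/(-5 + 143) + (1719 - (-17*26)*13) = -93/138 + (1719 - (-442)*13) = (1/138)*(-93) + (1719 - 1*(-5746)) = -31/46 + (1719 + 5746) = -31/46 + 7465 = 343359/46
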